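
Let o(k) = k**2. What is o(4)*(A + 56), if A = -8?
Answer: 768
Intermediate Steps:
o(4)*(A + 56) = 4**2*(-8 + 56) = 16*48 = 768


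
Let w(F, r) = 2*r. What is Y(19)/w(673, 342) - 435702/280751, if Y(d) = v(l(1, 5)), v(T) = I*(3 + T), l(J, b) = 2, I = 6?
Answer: -48266273/32005614 ≈ -1.5081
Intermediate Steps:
v(T) = 18 + 6*T (v(T) = 6*(3 + T) = 18 + 6*T)
Y(d) = 30 (Y(d) = 18 + 6*2 = 18 + 12 = 30)
Y(19)/w(673, 342) - 435702/280751 = 30/((2*342)) - 435702/280751 = 30/684 - 435702*1/280751 = 30*(1/684) - 435702/280751 = 5/114 - 435702/280751 = -48266273/32005614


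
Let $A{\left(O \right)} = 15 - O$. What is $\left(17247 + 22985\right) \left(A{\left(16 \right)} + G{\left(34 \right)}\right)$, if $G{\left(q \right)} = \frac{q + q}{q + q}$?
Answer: $0$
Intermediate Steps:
$G{\left(q \right)} = 1$ ($G{\left(q \right)} = \frac{2 q}{2 q} = 2 q \frac{1}{2 q} = 1$)
$\left(17247 + 22985\right) \left(A{\left(16 \right)} + G{\left(34 \right)}\right) = \left(17247 + 22985\right) \left(\left(15 - 16\right) + 1\right) = 40232 \left(\left(15 - 16\right) + 1\right) = 40232 \left(-1 + 1\right) = 40232 \cdot 0 = 0$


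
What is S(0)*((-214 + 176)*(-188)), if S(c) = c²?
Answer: 0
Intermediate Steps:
S(0)*((-214 + 176)*(-188)) = 0²*((-214 + 176)*(-188)) = 0*(-38*(-188)) = 0*7144 = 0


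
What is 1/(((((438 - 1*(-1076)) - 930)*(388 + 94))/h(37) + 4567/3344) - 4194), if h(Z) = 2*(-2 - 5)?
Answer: -23408/568789119 ≈ -4.1154e-5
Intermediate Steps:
h(Z) = -14 (h(Z) = 2*(-7) = -14)
1/(((((438 - 1*(-1076)) - 930)*(388 + 94))/h(37) + 4567/3344) - 4194) = 1/(((((438 - 1*(-1076)) - 930)*(388 + 94))/(-14) + 4567/3344) - 4194) = 1/(((((438 + 1076) - 930)*482)*(-1/14) + 4567*(1/3344)) - 4194) = 1/((((1514 - 930)*482)*(-1/14) + 4567/3344) - 4194) = 1/(((584*482)*(-1/14) + 4567/3344) - 4194) = 1/((281488*(-1/14) + 4567/3344) - 4194) = 1/((-140744/7 + 4567/3344) - 4194) = 1/(-470615967/23408 - 4194) = 1/(-568789119/23408) = -23408/568789119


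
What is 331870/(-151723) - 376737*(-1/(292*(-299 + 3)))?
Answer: -7803986881/1192156576 ≈ -6.5461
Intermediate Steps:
331870/(-151723) - 376737*(-1/(292*(-299 + 3))) = 331870*(-1/151723) - 376737/((-292*(-296))) = -30170/13793 - 376737/86432 = -7803986881/1192156576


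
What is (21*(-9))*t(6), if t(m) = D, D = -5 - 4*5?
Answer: 4725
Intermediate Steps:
D = -25 (D = -5 - 20 = -25)
t(m) = -25
(21*(-9))*t(6) = (21*(-9))*(-25) = -189*(-25) = 4725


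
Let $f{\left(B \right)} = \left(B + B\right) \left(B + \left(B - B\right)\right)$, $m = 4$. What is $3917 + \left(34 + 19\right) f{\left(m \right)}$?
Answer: $5613$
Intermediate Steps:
$f{\left(B \right)} = 2 B^{2}$ ($f{\left(B \right)} = 2 B \left(B + 0\right) = 2 B B = 2 B^{2}$)
$3917 + \left(34 + 19\right) f{\left(m \right)} = 3917 + \left(34 + 19\right) 2 \cdot 4^{2} = 3917 + 53 \cdot 2 \cdot 16 = 3917 + 53 \cdot 32 = 3917 + 1696 = 5613$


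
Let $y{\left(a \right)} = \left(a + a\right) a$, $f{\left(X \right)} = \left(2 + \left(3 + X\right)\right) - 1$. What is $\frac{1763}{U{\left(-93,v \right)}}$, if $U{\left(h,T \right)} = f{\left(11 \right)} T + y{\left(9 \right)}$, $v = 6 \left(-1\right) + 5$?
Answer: $\frac{1763}{147} \approx 11.993$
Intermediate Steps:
$f{\left(X \right)} = 4 + X$ ($f{\left(X \right)} = \left(5 + X\right) - 1 = 4 + X$)
$v = -1$ ($v = -6 + 5 = -1$)
$y{\left(a \right)} = 2 a^{2}$ ($y{\left(a \right)} = 2 a a = 2 a^{2}$)
$U{\left(h,T \right)} = 162 + 15 T$ ($U{\left(h,T \right)} = \left(4 + 11\right) T + 2 \cdot 9^{2} = 15 T + 2 \cdot 81 = 15 T + 162 = 162 + 15 T$)
$\frac{1763}{U{\left(-93,v \right)}} = \frac{1763}{162 + 15 \left(-1\right)} = \frac{1763}{162 - 15} = \frac{1763}{147}$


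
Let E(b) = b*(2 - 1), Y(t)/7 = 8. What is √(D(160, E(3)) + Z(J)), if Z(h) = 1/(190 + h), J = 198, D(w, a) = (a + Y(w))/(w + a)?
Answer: √364522605/31622 ≈ 0.60377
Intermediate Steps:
Y(t) = 56 (Y(t) = 7*8 = 56)
E(b) = b (E(b) = b*1 = b)
D(w, a) = (56 + a)/(a + w) (D(w, a) = (a + 56)/(w + a) = (56 + a)/(a + w))
√(D(160, E(3)) + Z(J)) = √((56 + 3)/(3 + 160) + 1/(190 + 198)) = √(59/163 + 1/388) = √(23055/63244) = √364522605/31622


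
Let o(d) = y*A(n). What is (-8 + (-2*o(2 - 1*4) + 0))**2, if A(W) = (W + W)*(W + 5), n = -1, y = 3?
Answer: 1600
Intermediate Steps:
A(W) = 2*W*(5 + W) (A(W) = (2*W)*(5 + W) = 2*W*(5 + W))
o(d) = -24 (o(d) = 3*(2*(-1)*(5 - 1)) = 3*(2*(-1)*4) = 3*(-8) = -24)
(-8 + (-2*o(2 - 1*4) + 0))**2 = (-8 + (-2*(-24) + 0))**2 = (-8 + (48 + 0))**2 = (-8 + 48)**2 = 40**2 = 1600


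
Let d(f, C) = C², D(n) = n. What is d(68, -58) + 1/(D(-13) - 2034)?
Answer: 6886107/2047 ≈ 3364.0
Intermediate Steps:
d(68, -58) + 1/(D(-13) - 2034) = (-58)² + 1/(-13 - 2034) = 3364 + 1/(-2047) = 3364 - 1/2047 = 6886107/2047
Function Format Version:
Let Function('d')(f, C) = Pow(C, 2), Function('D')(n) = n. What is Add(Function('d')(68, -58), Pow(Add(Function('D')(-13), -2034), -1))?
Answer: Rational(6886107, 2047) ≈ 3364.0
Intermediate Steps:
Add(Function('d')(68, -58), Pow(Add(Function('D')(-13), -2034), -1)) = Add(Pow(-58, 2), Pow(Add(-13, -2034), -1)) = Add(3364, Pow(-2047, -1)) = Add(3364, Rational(-1, 2047)) = Rational(6886107, 2047)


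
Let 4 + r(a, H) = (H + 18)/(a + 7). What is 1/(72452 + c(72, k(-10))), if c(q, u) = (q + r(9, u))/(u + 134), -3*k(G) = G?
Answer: 103/7462608 ≈ 1.3802e-5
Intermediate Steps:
r(a, H) = -4 + (18 + H)/(7 + a) (r(a, H) = -4 + (H + 18)/(a + 7) = -4 + (18 + H)/(7 + a))
k(G) = -G/3
c(q, u) = (-23/8 + q + u/16)/(134 + u) (c(q, u) = (q + (-10 + u - 4*9)/(7 + 9))/(u + 134) = (q + (-10 + u - 36)/16)/(134 + u) = (q + (-46 + u)/16)/(134 + u) = (q + (-23/8 + u/16))/(134 + u) = (-23/8 + q + u/16)/(134 + u))
1/(72452 + c(72, k(-10))) = 1/(72452 + (-46 - ⅓*(-10) + 16*72)/(16*(134 - ⅓*(-10)))) = 1/(72452 + (-46 + 10/3 + 1152)/(16*(134 + 10/3))) = 1/(72452 + (1/16)*(3328/3)/(412/3)) = 1/(72452 + (1/16)*(3/412)*(3328/3)) = 1/(72452 + 52/103) = 1/(7462608/103) = 103/7462608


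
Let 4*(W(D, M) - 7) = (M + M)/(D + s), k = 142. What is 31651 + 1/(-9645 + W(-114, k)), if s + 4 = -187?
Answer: 93043210006/2939661 ≈ 31651.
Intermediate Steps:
s = -191 (s = -4 - 187 = -191)
W(D, M) = 7 + M/(2*(-191 + D)) (W(D, M) = 7 + ((M + M)/(D - 191))/4 = 7 + ((2*M)/(-191 + D))/4 = 7 + (2*M/(-191 + D))/4 = 7 + M/(2*(-191 + D)))
31651 + 1/(-9645 + W(-114, k)) = 31651 + 1/(-9645 + (-2674 + 142 + 14*(-114))/(2*(-191 - 114))) = 31651 + 1/(-9645 + (½)*(-2674 + 142 - 1596)/(-305)) = 31651 + 1/(-9645 + (½)*(-1/305)*(-4128)) = 31651 + 1/(-9645 + 2064/305) = 31651 + 1/(-2939661/305) = 31651 - 305/2939661 = 93043210006/2939661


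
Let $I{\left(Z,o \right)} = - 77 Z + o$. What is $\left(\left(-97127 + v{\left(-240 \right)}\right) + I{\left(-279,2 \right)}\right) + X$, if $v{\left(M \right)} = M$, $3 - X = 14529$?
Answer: $-90408$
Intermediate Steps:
$I{\left(Z,o \right)} = o - 77 Z$
$X = -14526$ ($X = 3 - 14529 = -14526$)
$\left(\left(-97127 + v{\left(-240 \right)}\right) + I{\left(-279,2 \right)}\right) + X = \left(\left(-97127 - 240\right) + \left(2 - -21483\right)\right) - 14526 = \left(-97367 + \left(2 + 21483\right)\right) - 14526 = \left(-97367 + 21485\right) - 14526 = -75882 - 14526 = -90408$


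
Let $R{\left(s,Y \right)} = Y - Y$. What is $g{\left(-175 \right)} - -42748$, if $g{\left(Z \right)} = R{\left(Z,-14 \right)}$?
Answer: $42748$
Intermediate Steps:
$R{\left(s,Y \right)} = 0$
$g{\left(Z \right)} = 0$
$g{\left(-175 \right)} - -42748 = 0 - -42748 = 0 + 42748 = 42748$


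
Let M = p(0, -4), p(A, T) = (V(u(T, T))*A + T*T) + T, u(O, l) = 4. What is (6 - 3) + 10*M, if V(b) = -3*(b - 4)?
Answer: 123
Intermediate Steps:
V(b) = 12 - 3*b (V(b) = -3*(-4 + b) = 12 - 3*b)
p(A, T) = T + T**2 (p(A, T) = ((12 - 3*4)*A + T*T) + T = ((12 - 12)*A + T**2) + T = (0*A + T**2) + T = (0 + T**2) + T = T**2 + T = T + T**2)
M = 12 (M = -4*(1 - 4) = -4*(-3) = 12)
(6 - 3) + 10*M = (6 - 3) + 10*12 = 3 + 120 = 123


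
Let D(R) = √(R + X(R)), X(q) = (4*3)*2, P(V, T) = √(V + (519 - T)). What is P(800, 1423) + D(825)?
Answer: √849 + 2*I*√26 ≈ 29.138 + 10.198*I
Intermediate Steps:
P(V, T) = √(519 + V - T)
X(q) = 24 (X(q) = 12*2 = 24)
D(R) = √(24 + R) (D(R) = √(R + 24) = √(24 + R))
P(800, 1423) + D(825) = √(519 + 800 - 1*1423) + √(24 + 825) = √(519 + 800 - 1423) + √849 = √(-104) + √849 = 2*I*√26 + √849 = √849 + 2*I*√26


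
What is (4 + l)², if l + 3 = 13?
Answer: 196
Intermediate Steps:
l = 10 (l = -3 + 13 = 10)
(4 + l)² = (4 + 10)² = 14² = 196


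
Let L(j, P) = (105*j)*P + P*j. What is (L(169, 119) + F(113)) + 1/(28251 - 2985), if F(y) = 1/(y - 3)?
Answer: 1481182999634/694815 ≈ 2.1318e+6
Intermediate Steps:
L(j, P) = 106*P*j (L(j, P) = 105*P*j + P*j = 106*P*j)
F(y) = 1/(-3 + y)
(L(169, 119) + F(113)) + 1/(28251 - 2985) = (106*119*169 + 1/(-3 + 113)) + 1/(28251 - 2985) = (2131766 + 1/110) + 1/25266 = 234494261/110 + 1/25266 = 1481182999634/694815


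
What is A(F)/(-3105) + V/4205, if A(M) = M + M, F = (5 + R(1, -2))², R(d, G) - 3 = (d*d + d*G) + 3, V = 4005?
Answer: 463781/522261 ≈ 0.88803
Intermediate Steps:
R(d, G) = 6 + d² + G*d (R(d, G) = 3 + ((d*d + d*G) + 3) = 3 + ((d² + G*d) + 3) = 3 + (3 + d² + G*d) = 6 + d² + G*d)
F = 100 (F = (5 + (6 + 1² - 2*1))² = (5 + (6 + 1 - 2))² = (5 + 5)² = 10² = 100)
A(M) = 2*M
A(F)/(-3105) + V/4205 = (2*100)/(-3105) + 4005/4205 = 200*(-1/3105) + 4005*(1/4205) = -40/621 + 801/841 = 463781/522261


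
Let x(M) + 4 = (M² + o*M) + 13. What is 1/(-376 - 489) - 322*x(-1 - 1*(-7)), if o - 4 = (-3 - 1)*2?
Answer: -5849131/865 ≈ -6762.0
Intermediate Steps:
o = -4 (o = 4 + (-3 - 1)*2 = 4 - 4*2 = 4 - 8 = -4)
x(M) = 9 + M² - 4*M (x(M) = -4 + ((M² - 4*M) + 13) = -4 + (13 + M² - 4*M) = 9 + M² - 4*M)
1/(-376 - 489) - 322*x(-1 - 1*(-7)) = 1/(-376 - 489) - 322*(9 + (-1 - 1*(-7))² - 4*(-1 - 1*(-7))) = 1/(-865) - 322*(9 + (-1 + 7)² - 4*(-1 + 7)) = -1/865 - 322*(9 + 6² - 4*6) = -1/865 - 322*(9 + 36 - 24) = -1/865 - 322*21 = -1/865 - 6762 = -5849131/865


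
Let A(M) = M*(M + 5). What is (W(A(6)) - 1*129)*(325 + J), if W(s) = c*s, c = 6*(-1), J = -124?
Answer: -105525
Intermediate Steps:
c = -6
A(M) = M*(5 + M)
W(s) = -6*s
(W(A(6)) - 1*129)*(325 + J) = (-36*(5 + 6) - 1*129)*(325 - 124) = (-36*11 - 129)*201 = (-6*66 - 129)*201 = (-396 - 129)*201 = -525*201 = -105525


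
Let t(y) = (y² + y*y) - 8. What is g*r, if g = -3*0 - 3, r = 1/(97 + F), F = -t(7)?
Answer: -3/7 ≈ -0.42857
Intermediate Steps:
t(y) = -8 + 2*y² (t(y) = (y² + y²) - 8 = 2*y² - 8 = -8 + 2*y²)
F = -90 (F = -(-8 + 2*7²) = -(-8 + 2*49) = -(-8 + 98) = -1*90 = -90)
r = ⅐ (r = 1/(97 - 90) = 1/7 = ⅐ ≈ 0.14286)
g = -3 (g = 0 - 3 = -3)
g*r = -3*⅐ = -3/7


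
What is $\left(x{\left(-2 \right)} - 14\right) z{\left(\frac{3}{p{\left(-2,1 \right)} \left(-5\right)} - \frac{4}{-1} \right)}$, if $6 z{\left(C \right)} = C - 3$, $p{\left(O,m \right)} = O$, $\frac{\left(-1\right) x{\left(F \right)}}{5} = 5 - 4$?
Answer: $- \frac{247}{60} \approx -4.1167$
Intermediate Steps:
$x{\left(F \right)} = -5$ ($x{\left(F \right)} = - 5 \left(5 - 4\right) = \left(-5\right) 1 = -5$)
$z{\left(C \right)} = - \frac{1}{2} + \frac{C}{6}$ ($z{\left(C \right)} = \frac{C - 3}{6} = \frac{-3 + C}{6} = - \frac{1}{2} + \frac{C}{6}$)
$\left(x{\left(-2 \right)} - 14\right) z{\left(\frac{3}{p{\left(-2,1 \right)} \left(-5\right)} - \frac{4}{-1} \right)} = \left(-5 - 14\right) \left(- \frac{1}{2} + \frac{\frac{3}{\left(-2\right) \left(-5\right)} - \frac{4}{-1}}{6}\right) = - 19 \left(- \frac{1}{2} + \frac{\frac{3}{10} - -4}{6}\right) = - 19 \left(- \frac{1}{2} + \frac{3 \cdot \frac{1}{10} + 4}{6}\right) = - 19 \left(- \frac{1}{2} + \frac{\frac{3}{10} + 4}{6}\right) = - 19 \left(- \frac{1}{2} + \frac{1}{6} \cdot \frac{43}{10}\right) = - 19 \left(- \frac{1}{2} + \frac{43}{60}\right) = \left(-19\right) \frac{13}{60} = - \frac{247}{60}$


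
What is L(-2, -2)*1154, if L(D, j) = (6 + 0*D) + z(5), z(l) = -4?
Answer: 2308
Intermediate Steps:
L(D, j) = 2 (L(D, j) = (6 + 0*D) - 4 = (6 + 0) - 4 = 6 - 4 = 2)
L(-2, -2)*1154 = 2*1154 = 2308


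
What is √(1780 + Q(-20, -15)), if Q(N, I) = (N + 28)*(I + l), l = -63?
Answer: 34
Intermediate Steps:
Q(N, I) = (-63 + I)*(28 + N) (Q(N, I) = (N + 28)*(I - 63) = (28 + N)*(-63 + I) = (-63 + I)*(28 + N))
√(1780 + Q(-20, -15)) = √(1780 + (-1764 - 63*(-20) + 28*(-15) - 15*(-20))) = √(1780 + (-1764 + 1260 - 420 + 300)) = √(1780 - 624) = √1156 = 34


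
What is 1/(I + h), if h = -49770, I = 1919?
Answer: -1/47851 ≈ -2.0898e-5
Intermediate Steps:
1/(I + h) = 1/(1919 - 49770) = 1/(-47851) = -1/47851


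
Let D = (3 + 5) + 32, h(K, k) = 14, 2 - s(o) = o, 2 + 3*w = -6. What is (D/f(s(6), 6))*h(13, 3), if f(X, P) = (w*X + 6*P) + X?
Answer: 105/8 ≈ 13.125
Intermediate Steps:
w = -8/3 (w = -2/3 + (1/3)*(-6) = -2/3 - 2 = -8/3 ≈ -2.6667)
s(o) = 2 - o
f(X, P) = 6*P - 5*X/3 (f(X, P) = (-8*X/3 + 6*P) + X = (6*P - 8*X/3) + X = 6*P - 5*X/3)
D = 40 (D = 8 + 32 = 40)
(D/f(s(6), 6))*h(13, 3) = (40/(6*6 - 5*(2 - 1*6)/3))*14 = (40/(36 - 5*(2 - 6)/3))*14 = (40/(36 - 5/3*(-4)))*14 = (40/(36 + 20/3))*14 = (40/(128/3))*14 = (40*(3/128))*14 = (15/16)*14 = 105/8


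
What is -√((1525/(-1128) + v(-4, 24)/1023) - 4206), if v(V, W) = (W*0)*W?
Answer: -I*√1338341826/564 ≈ -64.864*I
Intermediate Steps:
v(V, W) = 0 (v(V, W) = 0*W = 0)
-√((1525/(-1128) + v(-4, 24)/1023) - 4206) = -√((1525/(-1128) + 0/1023) - 4206) = -√((1525*(-1/1128) + 0*(1/1023)) - 4206) = -√((-1525/1128 + 0) - 4206) = -√(-1525/1128 - 4206) = -√(-4745893/1128) = -I*√1338341826/564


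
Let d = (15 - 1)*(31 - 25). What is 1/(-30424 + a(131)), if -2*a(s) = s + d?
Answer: -2/61063 ≈ -3.2753e-5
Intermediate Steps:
d = 84 (d = 14*6 = 84)
a(s) = -42 - s/2 (a(s) = -(s + 84)/2 = -(84 + s)/2 = -42 - s/2)
1/(-30424 + a(131)) = 1/(-30424 + (-42 - ½*131)) = 1/(-30424 + (-42 - 131/2)) = 1/(-30424 - 215/2) = 1/(-61063/2) = -2/61063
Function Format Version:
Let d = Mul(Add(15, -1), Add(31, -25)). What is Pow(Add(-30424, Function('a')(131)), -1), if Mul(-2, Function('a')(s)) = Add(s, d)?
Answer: Rational(-2, 61063) ≈ -3.2753e-5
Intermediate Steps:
d = 84 (d = Mul(14, 6) = 84)
Function('a')(s) = Add(-42, Mul(Rational(-1, 2), s)) (Function('a')(s) = Mul(Rational(-1, 2), Add(s, 84)) = Mul(Rational(-1, 2), Add(84, s)) = Add(-42, Mul(Rational(-1, 2), s)))
Pow(Add(-30424, Function('a')(131)), -1) = Pow(Add(-30424, Add(-42, Mul(Rational(-1, 2), 131))), -1) = Pow(Add(-30424, Add(-42, Rational(-131, 2))), -1) = Pow(Add(-30424, Rational(-215, 2)), -1) = Pow(Rational(-61063, 2), -1) = Rational(-2, 61063)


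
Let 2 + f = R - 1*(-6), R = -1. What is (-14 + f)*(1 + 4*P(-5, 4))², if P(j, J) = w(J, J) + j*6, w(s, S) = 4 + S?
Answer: -83259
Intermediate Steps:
f = 3 (f = -2 + (-1 - 1*(-6)) = -2 + (-1 + 6) = -2 + 5 = 3)
P(j, J) = 4 + J + 6*j (P(j, J) = (4 + J) + j*6 = (4 + J) + 6*j = 4 + J + 6*j)
(-14 + f)*(1 + 4*P(-5, 4))² = (-14 + 3)*(1 + 4*(4 + 4 + 6*(-5)))² = -11*(1 + 4*(4 + 4 - 30))² = -11*(1 + 4*(-22))² = -11*(1 - 88)² = -11*(-87)² = -11*7569 = -83259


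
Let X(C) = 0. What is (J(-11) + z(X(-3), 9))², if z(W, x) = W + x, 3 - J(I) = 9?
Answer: 9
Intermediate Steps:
J(I) = -6 (J(I) = 3 - 1*9 = 3 - 9 = -6)
(J(-11) + z(X(-3), 9))² = (-6 + (0 + 9))² = (-6 + 9)² = 3² = 9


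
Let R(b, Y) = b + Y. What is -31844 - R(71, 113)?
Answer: -32028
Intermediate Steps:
R(b, Y) = Y + b
-31844 - R(71, 113) = -31844 - (113 + 71) = -31844 - 1*184 = -31844 - 184 = -32028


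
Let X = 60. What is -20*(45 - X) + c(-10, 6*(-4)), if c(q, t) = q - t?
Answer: 314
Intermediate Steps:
-20*(45 - X) + c(-10, 6*(-4)) = -20*(45 - 1*60) + (-10 - 6*(-4)) = -20*(45 - 60) + (-10 - 1*(-24)) = -20*(-15) + (-10 + 24) = 300 + 14 = 314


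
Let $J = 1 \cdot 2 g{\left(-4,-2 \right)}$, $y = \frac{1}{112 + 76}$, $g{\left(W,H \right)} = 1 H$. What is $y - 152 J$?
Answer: $\frac{114305}{188} \approx 608.0$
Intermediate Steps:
$g{\left(W,H \right)} = H$
$y = \frac{1}{188} \approx 0.0053191$
$J = -4$ ($J = 1 \cdot 2 \left(-2\right) = 2 \left(-2\right) = -4$)
$y - 152 J = \frac{1}{188} - -608 = \frac{1}{188} + 608 = \frac{114305}{188}$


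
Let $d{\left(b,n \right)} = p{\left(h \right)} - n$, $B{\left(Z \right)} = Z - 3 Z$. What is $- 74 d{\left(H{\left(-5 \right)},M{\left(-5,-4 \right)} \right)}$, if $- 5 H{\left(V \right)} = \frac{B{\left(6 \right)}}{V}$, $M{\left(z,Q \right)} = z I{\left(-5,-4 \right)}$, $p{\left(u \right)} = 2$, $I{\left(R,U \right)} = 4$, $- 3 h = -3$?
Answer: $-1628$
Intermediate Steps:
$B{\left(Z \right)} = - 2 Z$
$h = 1$ ($h = \left(- \frac{1}{3}\right) \left(-3\right) = 1$)
$M{\left(z,Q \right)} = 4 z$ ($M{\left(z,Q \right)} = z 4 = 4 z$)
$H{\left(V \right)} = \frac{12}{5 V}$ ($H{\left(V \right)} = - \frac{\left(-2\right) 6 \frac{1}{V}}{5} = - \frac{\left(-12\right) \frac{1}{V}}{5} = \frac{12}{5 V}$)
$d{\left(b,n \right)} = 2 - n$
$- 74 d{\left(H{\left(-5 \right)},M{\left(-5,-4 \right)} \right)} = - 74 \left(2 - 4 \left(-5\right)\right) = - 74 \left(2 - -20\right) = - 74 \left(2 + 20\right) = \left(-74\right) 22 = -1628$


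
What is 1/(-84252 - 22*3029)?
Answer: -1/150890 ≈ -6.6273e-6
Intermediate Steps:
1/(-84252 - 22*3029) = 1/(-84252 - 66638) = 1/(-150890) = -1/150890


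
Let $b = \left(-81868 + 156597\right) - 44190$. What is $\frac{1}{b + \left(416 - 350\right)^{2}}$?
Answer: $\frac{1}{34895} \approx 2.8657 \cdot 10^{-5}$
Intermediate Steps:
$b = 30539$ ($b = 74729 - 44190 = 30539$)
$\frac{1}{b + \left(416 - 350\right)^{2}} = \frac{1}{30539 + \left(416 - 350\right)^{2}} = \frac{1}{30539 + 66^{2}} = \frac{1}{30539 + 4356} = \frac{1}{34895}$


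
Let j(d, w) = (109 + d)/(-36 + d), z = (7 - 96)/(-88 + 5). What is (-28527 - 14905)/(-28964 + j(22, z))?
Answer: 608048/405627 ≈ 1.4990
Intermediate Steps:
z = 89/83 (z = -89/(-83) = -89*(-1/83) = 89/83 ≈ 1.0723)
j(d, w) = (109 + d)/(-36 + d)
(-28527 - 14905)/(-28964 + j(22, z)) = (-28527 - 14905)/(-28964 + (109 + 22)/(-36 + 22)) = -43432/(-28964 + 131/(-14)) = -43432/(-28964 - 1/14*131) = -43432/(-28964 - 131/14) = -43432/(-405627/14) = -43432*(-14/405627) = 608048/405627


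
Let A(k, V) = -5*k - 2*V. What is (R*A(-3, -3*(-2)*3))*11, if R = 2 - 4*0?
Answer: -462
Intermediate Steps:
R = 2 (R = 2 + 0 = 2)
(R*A(-3, -3*(-2)*3))*11 = (2*(-5*(-3) - 2*(-3*(-2))*3))*11 = (2*(15 - 12*3))*11 = (2*(15 - 2*18))*11 = (2*(15 - 36))*11 = (2*(-21))*11 = -42*11 = -462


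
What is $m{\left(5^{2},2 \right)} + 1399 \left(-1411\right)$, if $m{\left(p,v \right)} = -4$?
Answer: $-1973993$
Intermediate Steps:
$m{\left(5^{2},2 \right)} + 1399 \left(-1411\right) = -4 + 1399 \left(-1411\right) = -4 - 1973989 = -1973993$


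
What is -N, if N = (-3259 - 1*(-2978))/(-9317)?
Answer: -281/9317 ≈ -0.030160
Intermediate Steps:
N = 281/9317 (N = (-3259 + 2978)*(-1/9317) = -281*(-1/9317) = 281/9317 ≈ 0.030160)
-N = -1*281/9317 = -281/9317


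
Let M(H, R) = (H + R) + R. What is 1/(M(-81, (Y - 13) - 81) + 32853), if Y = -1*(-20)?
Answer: 1/32624 ≈ 3.0652e-5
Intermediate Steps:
Y = 20
M(H, R) = H + 2*R
1/(M(-81, (Y - 13) - 81) + 32853) = 1/((-81 + 2*((20 - 13) - 81)) + 32853) = 1/((-81 + 2*(7 - 81)) + 32853) = 1/((-81 + 2*(-74)) + 32853) = 1/((-81 - 148) + 32853) = 1/(-229 + 32853) = 1/32624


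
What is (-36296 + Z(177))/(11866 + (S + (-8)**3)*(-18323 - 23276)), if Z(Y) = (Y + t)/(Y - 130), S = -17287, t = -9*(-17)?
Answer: -1705582/34800325949 ≈ -4.9011e-5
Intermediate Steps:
t = 153
Z(Y) = (153 + Y)/(-130 + Y) (Z(Y) = (Y + 153)/(Y - 130) = (153 + Y)/(-130 + Y))
(-36296 + Z(177))/(11866 + (S + (-8)**3)*(-18323 - 23276)) = (-36296 + (153 + 177)/(-130 + 177))/(11866 + (-17287 + (-8)**3)*(-18323 - 23276)) = (-36296 + 330/47)/(11866 + (-17287 - 512)*(-41599)) = (-36296 + (1/47)*330)/(11866 - 17799*(-41599)) = (-36296 + 330/47)/(11866 + 740420601) = -1705582/47/740432467 = -1705582/47*1/740432467 = -1705582/34800325949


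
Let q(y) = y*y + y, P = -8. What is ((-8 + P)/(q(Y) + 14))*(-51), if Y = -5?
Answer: 24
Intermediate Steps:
q(y) = y + y² (q(y) = y² + y = y + y²)
((-8 + P)/(q(Y) + 14))*(-51) = ((-8 - 8)/(-5*(1 - 5) + 14))*(-51) = -16/(-5*(-4) + 14)*(-51) = -16/(20 + 14)*(-51) = -16/34*(-51) = -16*1/34*(-51) = -8/17*(-51) = 24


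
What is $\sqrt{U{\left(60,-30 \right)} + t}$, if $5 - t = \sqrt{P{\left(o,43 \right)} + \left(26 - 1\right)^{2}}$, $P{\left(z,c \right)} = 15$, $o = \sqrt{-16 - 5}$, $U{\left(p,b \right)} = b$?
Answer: $\sqrt{-25 - 8 \sqrt{10}} \approx 7.0921 i$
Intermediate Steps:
$o = i \sqrt{21}$ ($o = \sqrt{-21} = i \sqrt{21} \approx 4.5826 i$)
$t = 5 - 8 \sqrt{10}$ ($t = 5 - \sqrt{15 + \left(26 - 1\right)^{2}} = 5 - \sqrt{15 + 25^{2}} = 5 - \sqrt{15 + 625} = 5 - \sqrt{640} = 5 - 8 \sqrt{10} \approx -20.298$)
$\sqrt{U{\left(60,-30 \right)} + t} = \sqrt{-30 + \left(5 - 8 \sqrt{10}\right)} = \sqrt{-25 - 8 \sqrt{10}}$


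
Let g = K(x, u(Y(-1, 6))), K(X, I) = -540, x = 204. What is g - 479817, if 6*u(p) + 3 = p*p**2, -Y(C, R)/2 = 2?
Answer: -480357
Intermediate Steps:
Y(C, R) = -4 (Y(C, R) = -2*2 = -4)
u(p) = -1/2 + p**3/6 (u(p) = -1/2 + (p*p**2)/6 = -1/2 + p**3/6)
g = -540
g - 479817 = -540 - 479817 = -480357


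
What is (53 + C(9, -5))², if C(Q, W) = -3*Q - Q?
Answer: 289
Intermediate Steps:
C(Q, W) = -4*Q
(53 + C(9, -5))² = (53 - 4*9)² = (53 - 36)² = 17² = 289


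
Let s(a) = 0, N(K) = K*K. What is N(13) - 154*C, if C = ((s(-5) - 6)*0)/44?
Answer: 169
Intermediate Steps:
N(K) = K²
C = 0 (C = ((0 - 6)*0)/44 = -6*0*(1/44) = 0*(1/44) = 0)
N(13) - 154*C = 13² - 154*0 = 169 + 0 = 169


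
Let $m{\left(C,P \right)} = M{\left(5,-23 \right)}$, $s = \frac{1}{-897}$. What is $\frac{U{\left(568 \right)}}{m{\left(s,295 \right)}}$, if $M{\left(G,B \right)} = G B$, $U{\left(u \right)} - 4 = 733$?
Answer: $- \frac{737}{115} \approx -6.4087$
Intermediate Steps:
$U{\left(u \right)} = 737$ ($U{\left(u \right)} = 4 + 733 = 737$)
$s = - \frac{1}{897} \approx -0.0011148$
$M{\left(G,B \right)} = B G$
$m{\left(C,P \right)} = -115$ ($m{\left(C,P \right)} = \left(-23\right) 5 = -115$)
$\frac{U{\left(568 \right)}}{m{\left(s,295 \right)}} = \frac{737}{-115} = 737 \left(- \frac{1}{115}\right) = - \frac{737}{115}$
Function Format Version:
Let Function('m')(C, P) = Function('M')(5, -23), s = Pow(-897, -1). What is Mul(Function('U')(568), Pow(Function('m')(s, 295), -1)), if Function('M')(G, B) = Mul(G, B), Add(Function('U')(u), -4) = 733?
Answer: Rational(-737, 115) ≈ -6.4087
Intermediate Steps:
Function('U')(u) = 737 (Function('U')(u) = Add(4, 733) = 737)
s = Rational(-1, 897) ≈ -0.0011148
Function('M')(G, B) = Mul(B, G)
Function('m')(C, P) = -115 (Function('m')(C, P) = Mul(-23, 5) = -115)
Mul(Function('U')(568), Pow(Function('m')(s, 295), -1)) = Mul(737, Pow(-115, -1)) = Mul(737, Rational(-1, 115)) = Rational(-737, 115)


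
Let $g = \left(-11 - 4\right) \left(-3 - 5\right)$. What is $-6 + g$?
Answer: $114$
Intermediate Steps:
$g = 120$ ($g = \left(-15\right) \left(-8\right) = 120$)
$-6 + g = -6 + 120 = 114$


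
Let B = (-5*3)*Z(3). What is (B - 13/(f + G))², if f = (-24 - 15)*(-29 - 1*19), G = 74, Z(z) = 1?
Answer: 852815209/3786916 ≈ 225.20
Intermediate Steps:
f = 1872 (f = -39*(-29 - 19) = -39*(-48) = 1872)
B = -15 (B = -5*3*1 = -15*1 = -15)
(B - 13/(f + G))² = (-15 - 13/(1872 + 74))² = (-15 - 13/1946)² = (-29203/1946)² = 852815209/3786916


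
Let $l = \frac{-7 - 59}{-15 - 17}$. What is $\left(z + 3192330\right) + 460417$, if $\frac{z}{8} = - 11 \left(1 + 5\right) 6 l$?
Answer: $3646213$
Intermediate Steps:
$l = \frac{33}{16}$ ($l = - \frac{66}{-32} = \left(-66\right) \left(- \frac{1}{32}\right) = \frac{33}{16} \approx 2.0625$)
$z = -6534$ ($z = 8 - 11 \left(1 + 5\right) 6 \cdot \frac{33}{16} = 8 - 11 \cdot 6 \cdot 6 \cdot \frac{33}{16} = 8 \left(-11\right) 36 \cdot \frac{33}{16} = 8 \left(\left(-396\right) \frac{33}{16}\right) = 8 \left(- \frac{3267}{4}\right) = -6534$)
$\left(z + 3192330\right) + 460417 = \left(-6534 + 3192330\right) + 460417 = 3185796 + 460417 = 3646213$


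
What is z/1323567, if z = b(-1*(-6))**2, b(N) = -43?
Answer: 1849/1323567 ≈ 0.0013970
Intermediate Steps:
z = 1849 (z = (-43)**2 = 1849)
z/1323567 = 1849/1323567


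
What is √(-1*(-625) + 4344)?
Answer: √4969 ≈ 70.491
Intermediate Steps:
√(-1*(-625) + 4344) = √(625 + 4344) = √4969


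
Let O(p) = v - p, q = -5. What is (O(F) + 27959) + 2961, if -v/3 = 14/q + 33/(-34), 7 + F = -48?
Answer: 5267673/170 ≈ 30986.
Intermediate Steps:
F = -55 (F = -7 - 48 = -55)
v = 1923/170 (v = -3*(14/(-5) + 33/(-34)) = -3*(14*(-1/5) + 33*(-1/34)) = -3*(-14/5 - 33/34) = -3*(-641/170) = 1923/170 ≈ 11.312)
O(p) = 1923/170 - p
(O(F) + 27959) + 2961 = ((1923/170 - 1*(-55)) + 27959) + 2961 = ((1923/170 + 55) + 27959) + 2961 = (11273/170 + 27959) + 2961 = 4764303/170 + 2961 = 5267673/170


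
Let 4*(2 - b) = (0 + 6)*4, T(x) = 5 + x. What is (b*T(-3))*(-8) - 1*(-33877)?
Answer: 33941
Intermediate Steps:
b = -4 (b = 2 - (0 + 6)*4/4 = 2 - 3*4/2 = 2 - ¼*24 = 2 - 6 = -4)
(b*T(-3))*(-8) - 1*(-33877) = -4*(5 - 3)*(-8) - 1*(-33877) = -4*2*(-8) + 33877 = -8*(-8) + 33877 = 64 + 33877 = 33941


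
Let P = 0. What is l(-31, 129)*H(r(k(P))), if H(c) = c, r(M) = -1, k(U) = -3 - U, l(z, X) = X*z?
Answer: 3999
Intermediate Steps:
l(-31, 129)*H(r(k(P))) = (129*(-31))*(-1) = -3999*(-1) = 3999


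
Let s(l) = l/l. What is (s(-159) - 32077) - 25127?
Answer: -57203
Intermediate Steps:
s(l) = 1
(s(-159) - 32077) - 25127 = (1 - 32077) - 25127 = -32076 - 25127 = -57203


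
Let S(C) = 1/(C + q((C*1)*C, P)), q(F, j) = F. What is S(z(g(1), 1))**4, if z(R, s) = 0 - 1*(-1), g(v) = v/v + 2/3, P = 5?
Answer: 1/16 ≈ 0.062500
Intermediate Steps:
g(v) = 5/3 (g(v) = 1 + 2*(1/3) = 1 + 2/3 = 5/3)
z(R, s) = 1 (z(R, s) = 0 + 1 = 1)
S(C) = 1/(C + C**2) (S(C) = 1/(C + (C*1)*C) = 1/(C + C*C) = 1/(C + C**2))
S(z(g(1), 1))**4 = (1/(1*(1 + 1)))**4 = (1/2)**4 = 1/16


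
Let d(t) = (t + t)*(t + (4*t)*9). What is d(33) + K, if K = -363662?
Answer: -283076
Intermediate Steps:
d(t) = 74*t² (d(t) = (2*t)*(t + 36*t) = (2*t)*(37*t) = 74*t²)
d(33) + K = 74*33² - 363662 = 74*1089 - 363662 = 80586 - 363662 = -283076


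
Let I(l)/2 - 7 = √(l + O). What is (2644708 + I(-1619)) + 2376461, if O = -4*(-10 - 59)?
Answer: 5021183 + 2*I*√1343 ≈ 5.0212e+6 + 73.294*I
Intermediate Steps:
O = 276 (O = -4*(-69) = 276)
I(l) = 14 + 2*√(276 + l) (I(l) = 14 + 2*√(l + 276) = 14 + 2*√(276 + l))
(2644708 + I(-1619)) + 2376461 = (2644708 + (14 + 2*√(276 - 1619))) + 2376461 = (2644708 + (14 + 2*√(-1343))) + 2376461 = (2644708 + (14 + 2*(I*√1343))) + 2376461 = (2644708 + (14 + 2*I*√1343)) + 2376461 = (2644722 + 2*I*√1343) + 2376461 = 5021183 + 2*I*√1343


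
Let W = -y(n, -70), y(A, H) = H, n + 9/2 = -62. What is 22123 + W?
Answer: 22193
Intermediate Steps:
n = -133/2 (n = -9/2 - 62 = -133/2 ≈ -66.500)
W = 70 (W = -1*(-70) = 70)
22123 + W = 22123 + 70 = 22193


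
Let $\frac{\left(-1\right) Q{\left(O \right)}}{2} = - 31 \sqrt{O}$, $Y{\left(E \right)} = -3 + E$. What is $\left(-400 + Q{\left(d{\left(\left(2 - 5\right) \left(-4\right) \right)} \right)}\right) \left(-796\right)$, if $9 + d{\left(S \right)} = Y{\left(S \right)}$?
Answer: $318400$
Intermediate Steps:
$d{\left(S \right)} = -12 + S$ ($d{\left(S \right)} = -9 + \left(-3 + S\right) = -12 + S$)
$Q{\left(O \right)} = 62 \sqrt{O}$ ($Q{\left(O \right)} = - 2 \left(- 31 \sqrt{O}\right) = 62 \sqrt{O}$)
$\left(-400 + Q{\left(d{\left(\left(2 - 5\right) \left(-4\right) \right)} \right)}\right) \left(-796\right) = \left(-400 + 62 \sqrt{-12 + \left(2 - 5\right) \left(-4\right)}\right) \left(-796\right) = \left(-400 + 62 \sqrt{-12 - -12}\right) \left(-796\right) = \left(-400 + 62 \sqrt{-12 + 12}\right) \left(-796\right) = \left(-400 + 62 \sqrt{0}\right) \left(-796\right) = \left(-400 + 62 \cdot 0\right) \left(-796\right) = \left(-400 + 0\right) \left(-796\right) = \left(-400\right) \left(-796\right) = 318400$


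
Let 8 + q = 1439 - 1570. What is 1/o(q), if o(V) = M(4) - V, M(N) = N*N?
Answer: 1/155 ≈ 0.0064516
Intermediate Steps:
M(N) = N**2
q = -139 (q = -8 + (1439 - 1570) = -8 - 131 = -139)
o(V) = 16 - V (o(V) = 4**2 - V = 16 - V)
1/o(q) = 1/(16 - 1*(-139)) = 1/(16 + 139) = 1/155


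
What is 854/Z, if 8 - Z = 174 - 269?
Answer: 854/103 ≈ 8.2913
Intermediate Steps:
Z = 103 (Z = 8 - (174 - 269) = 8 - 1*(-95) = 8 + 95 = 103)
854/Z = 854/103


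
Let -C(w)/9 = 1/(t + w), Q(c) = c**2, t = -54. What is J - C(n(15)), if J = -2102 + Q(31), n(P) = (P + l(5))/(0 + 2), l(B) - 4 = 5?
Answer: -15977/14 ≈ -1141.2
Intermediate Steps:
l(B) = 9 (l(B) = 4 + 5 = 9)
n(P) = 9/2 + P/2 (n(P) = (P + 9)/(0 + 2) = (9 + P)/2 = (9 + P)*(1/2) = 9/2 + P/2)
C(w) = -9/(-54 + w)
J = -1141 (J = -2102 + 31**2 = -2102 + 961 = -1141)
J - C(n(15)) = -1141 - (-9)/(-54 + (9/2 + (1/2)*15)) = -1141 - (-9)/(-54 + (9/2 + 15/2)) = -1141 - (-9)/(-54 + 12) = -1141 - (-9)/(-42) = -1141 - (-9)*(-1)/42 = -1141 - 1*3/14 = -1141 - 3/14 = -15977/14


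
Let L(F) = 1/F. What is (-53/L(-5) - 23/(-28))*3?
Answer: 22329/28 ≈ 797.46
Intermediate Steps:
(-53/L(-5) - 23/(-28))*3 = (-53/(1/(-5)) - 23/(-28))*3 = (-53/(-⅕) - 23*(-1/28))*3 = (-53*(-5) + 23/28)*3 = (265 + 23/28)*3 = (7443/28)*3 = 22329/28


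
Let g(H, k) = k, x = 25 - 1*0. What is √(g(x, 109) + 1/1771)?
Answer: 4*√21367115/1771 ≈ 10.440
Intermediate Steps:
x = 25 (x = 25 + 0 = 25)
√(g(x, 109) + 1/1771) = √(109 + 1/1771) = √(193040/1771) = 4*√21367115/1771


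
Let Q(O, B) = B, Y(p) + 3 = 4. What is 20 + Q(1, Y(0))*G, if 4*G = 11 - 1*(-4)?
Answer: 95/4 ≈ 23.750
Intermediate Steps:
Y(p) = 1 (Y(p) = -3 + 4 = 1)
G = 15/4 (G = (11 - 1*(-4))/4 = (11 + 4)/4 = (¼)*15 = 15/4 ≈ 3.7500)
20 + Q(1, Y(0))*G = 20 + 1*(15/4) = 20 + 15/4 = 95/4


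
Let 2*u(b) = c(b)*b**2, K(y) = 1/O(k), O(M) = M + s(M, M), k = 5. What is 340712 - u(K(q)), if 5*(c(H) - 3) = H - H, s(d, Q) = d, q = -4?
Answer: 68142397/200 ≈ 3.4071e+5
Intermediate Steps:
c(H) = 3 (c(H) = 3 + (H - H)/5 = 3 + (1/5)*0 = 3 + 0 = 3)
O(M) = 2*M (O(M) = M + M = 2*M)
K(y) = 1/10 (K(y) = 1/(2*5) = 1/10)
u(b) = 3*b**2/2 (u(b) = (3*b**2)/2 = 3*b**2/2)
340712 - u(K(q)) = 340712 - 3*(1/10)**2/2 = 340712 - 3/(2*100) = 340712 - 1*3/200 = 340712 - 3/200 = 68142397/200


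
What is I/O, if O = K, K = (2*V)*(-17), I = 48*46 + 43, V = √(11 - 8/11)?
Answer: -2251*√1243/3842 ≈ -20.656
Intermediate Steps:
V = √1243/11 (V = √(11 - 8*1/11) = √(11 - 8/11) = √(113/11) = √1243/11 ≈ 3.2051)
I = 2251 (I = 2208 + 43 = 2251)
K = -34*√1243/11 (K = (2*(√1243/11))*(-17) = (2*√1243/11)*(-17) = -34*√1243/11 ≈ -108.97)
O = -34*√1243/11 ≈ -108.97
I/O = 2251/((-34*√1243/11)) = 2251*(-√1243/3842) = -2251*√1243/3842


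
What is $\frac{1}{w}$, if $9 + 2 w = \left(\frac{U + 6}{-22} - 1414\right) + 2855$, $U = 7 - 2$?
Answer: $\frac{4}{2863} \approx 0.0013971$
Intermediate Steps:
$U = 5$ ($U = 7 - 2 = 5$)
$w = \frac{2863}{4}$ ($w = - \frac{9}{2} + \frac{\left(\frac{5 + 6}{-22} - 1414\right) + 2855}{2} = - \frac{9}{2} + \frac{\left(11 \left(- \frac{1}{22}\right) - 1414\right) + 2855}{2} = - \frac{9}{2} + \frac{\left(- \frac{1}{2} - 1414\right) + 2855}{2} = - \frac{9}{2} + \frac{- \frac{2829}{2} + 2855}{2} = - \frac{9}{2} + \frac{1}{2} \cdot \frac{2881}{2} = - \frac{9}{2} + \frac{2881}{4} = \frac{2863}{4} \approx 715.75$)
$\frac{1}{w} = \frac{1}{\frac{2863}{4}} = \frac{4}{2863}$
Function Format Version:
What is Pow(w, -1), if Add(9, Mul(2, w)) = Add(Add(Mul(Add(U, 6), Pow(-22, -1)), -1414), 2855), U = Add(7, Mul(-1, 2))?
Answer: Rational(4, 2863) ≈ 0.0013971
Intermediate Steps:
U = 5 (U = Add(7, -2) = 5)
w = Rational(2863, 4) (w = Add(Rational(-9, 2), Mul(Rational(1, 2), Add(Add(Mul(Add(5, 6), Pow(-22, -1)), -1414), 2855))) = Add(Rational(-9, 2), Mul(Rational(1, 2), Add(Add(Mul(11, Rational(-1, 22)), -1414), 2855))) = Add(Rational(-9, 2), Mul(Rational(1, 2), Add(Add(Rational(-1, 2), -1414), 2855))) = Add(Rational(-9, 2), Mul(Rational(1, 2), Add(Rational(-2829, 2), 2855))) = Add(Rational(-9, 2), Mul(Rational(1, 2), Rational(2881, 2))) = Add(Rational(-9, 2), Rational(2881, 4)) = Rational(2863, 4) ≈ 715.75)
Pow(w, -1) = Pow(Rational(2863, 4), -1) = Rational(4, 2863)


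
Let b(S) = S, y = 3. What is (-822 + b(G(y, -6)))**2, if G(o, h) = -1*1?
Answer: 677329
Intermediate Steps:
G(o, h) = -1
(-822 + b(G(y, -6)))**2 = (-822 - 1)**2 = (-823)**2 = 677329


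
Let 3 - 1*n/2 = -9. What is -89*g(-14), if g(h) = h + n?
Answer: -890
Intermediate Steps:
n = 24 (n = 6 - 2*(-9) = 6 + 18 = 24)
g(h) = 24 + h (g(h) = h + 24 = 24 + h)
-89*g(-14) = -89*(24 - 14) = -89*10 = -890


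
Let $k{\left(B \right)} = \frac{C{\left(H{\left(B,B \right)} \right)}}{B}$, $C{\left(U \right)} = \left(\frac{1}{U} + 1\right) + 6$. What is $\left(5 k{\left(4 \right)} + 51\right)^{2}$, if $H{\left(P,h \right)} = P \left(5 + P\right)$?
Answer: $\frac{74114881}{20736} \approx 3574.2$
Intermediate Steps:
$C{\left(U \right)} = 7 + \frac{1}{U}$ ($C{\left(U \right)} = \left(1 + \frac{1}{U}\right) + 6 = 7 + \frac{1}{U}$)
$k{\left(B \right)} = \frac{7 + \frac{1}{B \left(5 + B\right)}}{B}$
$\left(5 k{\left(4 \right)} + 51\right)^{2} = \left(5 \frac{1 + 7 \cdot 4 \left(5 + 4\right)}{16 \left(5 + 4\right)} + 51\right)^{2} = \left(5 \frac{1 + 7 \cdot 4 \cdot 9}{16 \cdot 9} + 51\right)^{2} = \left(5 \cdot \frac{1}{16} \cdot \frac{1}{9} \left(1 + 252\right) + 51\right)^{2} = \left(5 \cdot \frac{1}{16} \cdot \frac{1}{9} \cdot 253 + 51\right)^{2} = \left(5 \cdot \frac{253}{144} + 51\right)^{2} = \left(\frac{1265}{144} + 51\right)^{2} = \left(\frac{8609}{144}\right)^{2} = \frac{74114881}{20736}$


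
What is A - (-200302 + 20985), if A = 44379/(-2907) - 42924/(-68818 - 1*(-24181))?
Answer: 861713871824/4805917 ≈ 1.7930e+5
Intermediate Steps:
A = -68746865/4805917 (A = 44379*(-1/2907) - 42924/(-68818 + 24181) = -4931/323 - 42924/(-44637) = -4931/323 - 42924*(-1/44637) = -4931/323 + 14308/14879 = -68746865/4805917 ≈ -14.305)
A - (-200302 + 20985) = -68746865/4805917 - (-200302 + 20985) = -68746865/4805917 - 1*(-179317) = -68746865/4805917 + 179317 = 861713871824/4805917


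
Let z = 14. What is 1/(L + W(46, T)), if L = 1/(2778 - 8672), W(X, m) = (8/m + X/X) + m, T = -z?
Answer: -5894/79991 ≈ -0.073683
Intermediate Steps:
T = -14 (T = -1*14 = -14)
W(X, m) = 1 + m + 8/m (W(X, m) = (8/m + 1) + m = (1 + 8/m) + m = 1 + m + 8/m)
L = -1/5894 (L = 1/(-5894) = -1/5894 ≈ -0.00016966)
1/(L + W(46, T)) = 1/(-1/5894 + (1 - 14 + 8/(-14))) = 1/(-1/5894 + (1 - 14 + 8*(-1/14))) = 1/(-1/5894 + (1 - 14 - 4/7)) = 1/(-1/5894 - 95/7) = 1/(-79991/5894) = -5894/79991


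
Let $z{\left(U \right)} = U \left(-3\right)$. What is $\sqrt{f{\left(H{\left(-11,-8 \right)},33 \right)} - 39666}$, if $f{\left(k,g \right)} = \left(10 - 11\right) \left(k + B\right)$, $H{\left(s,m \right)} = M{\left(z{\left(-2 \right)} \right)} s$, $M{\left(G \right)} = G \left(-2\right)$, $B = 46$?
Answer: $2 i \sqrt{9961} \approx 199.61 i$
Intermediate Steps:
$z{\left(U \right)} = - 3 U$
$M{\left(G \right)} = - 2 G$
$H{\left(s,m \right)} = - 12 s$ ($H{\left(s,m \right)} = - 2 \left(\left(-3\right) \left(-2\right)\right) s = \left(-2\right) 6 s = - 12 s$)
$f{\left(k,g \right)} = -46 - k$ ($f{\left(k,g \right)} = \left(10 - 11\right) \left(k + 46\right) = - (46 + k) = -46 - k$)
$\sqrt{f{\left(H{\left(-11,-8 \right)},33 \right)} - 39666} = \sqrt{\left(-46 - \left(-12\right) \left(-11\right)\right) - 39666} = \sqrt{\left(-46 - 132\right) - 39666} = \sqrt{-178 - 39666} = \sqrt{-39844} = 2 i \sqrt{9961}$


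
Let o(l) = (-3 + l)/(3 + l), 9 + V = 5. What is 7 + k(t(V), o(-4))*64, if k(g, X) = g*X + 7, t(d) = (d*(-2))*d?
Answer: -13881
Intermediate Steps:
V = -4 (V = -9 + 5 = -4)
o(l) = (-3 + l)/(3 + l)
t(d) = -2*d² (t(d) = (-2*d)*d = -2*d²)
k(g, X) = 7 + X*g (k(g, X) = X*g + 7 = 7 + X*g)
7 + k(t(V), o(-4))*64 = 7 + (7 + ((-3 - 4)/(3 - 4))*(-2*(-4)²))*64 = 7 + (7 + (-7/(-1))*(-2*16))*64 = 7 + (7 - 1*(-7)*(-32))*64 = 7 + (7 + 7*(-32))*64 = 7 + (7 - 224)*64 = 7 - 217*64 = 7 - 13888 = -13881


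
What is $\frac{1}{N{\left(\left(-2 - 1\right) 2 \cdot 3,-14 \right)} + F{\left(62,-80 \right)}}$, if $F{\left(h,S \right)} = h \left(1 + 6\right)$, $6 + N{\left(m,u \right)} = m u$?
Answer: $\frac{1}{680} \approx 0.0014706$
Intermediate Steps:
$N{\left(m,u \right)} = -6 + m u$
$F{\left(h,S \right)} = 7 h$ ($F{\left(h,S \right)} = h 7 = 7 h$)
$\frac{1}{N{\left(\left(-2 - 1\right) 2 \cdot 3,-14 \right)} + F{\left(62,-80 \right)}} = \frac{1}{\left(-6 + \left(-2 - 1\right) 2 \cdot 3 \left(-14\right)\right) + 7 \cdot 62} = \frac{1}{\left(-6 + \left(-3\right) 6 \left(-14\right)\right) + 434} = \frac{1}{\left(-6 - -252\right) + 434} = \frac{1}{\left(-6 + 252\right) + 434} = \frac{1}{246 + 434} = \frac{1}{680}$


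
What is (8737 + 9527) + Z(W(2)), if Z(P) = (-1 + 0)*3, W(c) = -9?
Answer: 18261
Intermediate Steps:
Z(P) = -3 (Z(P) = -1*3 = -3)
(8737 + 9527) + Z(W(2)) = (8737 + 9527) - 3 = 18264 - 3 = 18261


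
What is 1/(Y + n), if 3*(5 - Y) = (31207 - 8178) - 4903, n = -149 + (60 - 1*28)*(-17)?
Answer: -1/6730 ≈ -0.00014859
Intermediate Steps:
n = -693 (n = -149 + (60 - 28)*(-17) = -149 + 32*(-17) = -149 - 544 = -693)
Y = -6037 (Y = 5 - ((31207 - 8178) - 4903)/3 = 5 - (23029 - 4903)/3 = 5 - 1/3*18126 = 5 - 6042 = -6037)
1/(Y + n) = 1/(-6037 - 693) = 1/(-6730) = -1/6730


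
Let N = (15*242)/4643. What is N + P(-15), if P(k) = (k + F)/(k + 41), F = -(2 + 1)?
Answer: 5403/60359 ≈ 0.089514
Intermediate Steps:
F = -3 (F = -1*3 = -3)
P(k) = (-3 + k)/(41 + k) (P(k) = (k - 3)/(k + 41) = (-3 + k)/(41 + k))
N = 3630/4643 (N = 3630*(1/4643) = 3630/4643 ≈ 0.78182)
N + P(-15) = 3630/4643 + (-3 - 15)/(41 - 15) = 3630/4643 - 18/26 = 3630/4643 + (1/26)*(-18) = 3630/4643 - 9/13 = 5403/60359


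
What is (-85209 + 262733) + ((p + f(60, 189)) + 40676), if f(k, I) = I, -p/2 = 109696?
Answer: -1003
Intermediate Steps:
p = -219392 (p = -2*109696 = -219392)
(-85209 + 262733) + ((p + f(60, 189)) + 40676) = (-85209 + 262733) + ((-219392 + 189) + 40676) = 177524 + (-219203 + 40676) = 177524 - 178527 = -1003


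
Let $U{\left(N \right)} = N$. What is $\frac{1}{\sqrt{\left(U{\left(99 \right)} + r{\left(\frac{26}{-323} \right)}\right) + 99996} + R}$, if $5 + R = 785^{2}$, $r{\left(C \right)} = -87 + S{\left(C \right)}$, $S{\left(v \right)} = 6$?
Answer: $\frac{308110}{189863494193} - \frac{\sqrt{100014}}{379726988386} \approx 1.622 \cdot 10^{-6}$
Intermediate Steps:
$r{\left(C \right)} = -81$ ($r{\left(C \right)} = -87 + 6 = -81$)
$R = 616220$ ($R = -5 + 785^{2} = -5 + 616225 = 616220$)
$\frac{1}{\sqrt{\left(U{\left(99 \right)} + r{\left(\frac{26}{-323} \right)}\right) + 99996} + R} = \frac{1}{\sqrt{\left(99 - 81\right) + 99996} + 616220} = \frac{1}{\sqrt{18 + 99996} + 616220} = \frac{1}{\sqrt{100014} + 616220} = \frac{1}{616220 + \sqrt{100014}}$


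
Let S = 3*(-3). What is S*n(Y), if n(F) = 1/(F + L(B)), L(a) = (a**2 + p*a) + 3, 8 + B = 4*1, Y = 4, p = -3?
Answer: -9/35 ≈ -0.25714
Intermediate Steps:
S = -9
B = -4 (B = -8 + 4*1 = -8 + 4 = -4)
L(a) = 3 + a**2 - 3*a (L(a) = (a**2 - 3*a) + 3 = 3 + a**2 - 3*a)
n(F) = 1/(31 + F) (n(F) = 1/(F + (3 + (-4)**2 - 3*(-4))) = 1/(F + (3 + 16 + 12)) = 1/(F + 31) = 1/(31 + F))
S*n(Y) = -9/(31 + 4) = -9/35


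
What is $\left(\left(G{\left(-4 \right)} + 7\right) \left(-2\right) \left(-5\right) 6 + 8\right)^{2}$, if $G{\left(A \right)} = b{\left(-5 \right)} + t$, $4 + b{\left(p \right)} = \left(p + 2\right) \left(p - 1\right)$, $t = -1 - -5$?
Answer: $2274064$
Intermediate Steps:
$t = 4$ ($t = -1 + 5 = 4$)
$b{\left(p \right)} = -4 + \left(-1 + p\right) \left(2 + p\right)$ ($b{\left(p \right)} = -4 + \left(p + 2\right) \left(p - 1\right) = -4 + \left(2 + p\right) \left(-1 + p\right) = -4 + \left(-1 + p\right) \left(2 + p\right)$)
$G{\left(A \right)} = 18$ ($G{\left(A \right)} = \left(-6 - 5 + \left(-5\right)^{2}\right) + 4 = \left(-6 - 5 + 25\right) + 4 = 14 + 4 = 18$)
$\left(\left(G{\left(-4 \right)} + 7\right) \left(-2\right) \left(-5\right) 6 + 8\right)^{2} = \left(\left(18 + 7\right) \left(-2\right) \left(-5\right) 6 + 8\right)^{2} = \left(25 \cdot 10 \cdot 6 + 8\right)^{2} = \left(25 \cdot 60 + 8\right)^{2} = \left(1500 + 8\right)^{2} = 1508^{2} = 2274064$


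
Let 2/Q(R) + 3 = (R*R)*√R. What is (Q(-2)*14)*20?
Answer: -1680/41 - 2240*I*√2/41 ≈ -40.976 - 77.264*I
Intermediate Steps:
Q(R) = 2/(-3 + R^(5/2)) (Q(R) = 2/(-3 + (R*R)*√R) = 2/(-3 + R²*√R) = 2/(-3 + R^(5/2)))
(Q(-2)*14)*20 = ((2/(-3 + (-2)^(5/2)))*14)*20 = ((2/(-3 + 4*I*√2))*14)*20 = (28/(-3 + 4*I*√2))*20 = 560/(-3 + 4*I*√2)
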